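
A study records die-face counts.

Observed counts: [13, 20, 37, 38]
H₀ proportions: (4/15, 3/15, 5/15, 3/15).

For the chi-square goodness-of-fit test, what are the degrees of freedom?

df = k − 1 = 4 − 1 = 3

degrees of freedom = 3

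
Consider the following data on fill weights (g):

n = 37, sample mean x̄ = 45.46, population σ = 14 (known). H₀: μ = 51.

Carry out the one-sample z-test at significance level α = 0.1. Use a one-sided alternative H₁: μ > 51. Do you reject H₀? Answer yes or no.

reject H₀: no

SE = σ/√n = 14/√37 = 2.3016
z = (x̄−μ₀)/SE = (45.46−51)/2.3016 = -2.4070
p-value (one-sided, H₁ greater) = 0.99196
At α=0.1: p ≥ α → fail to reject H₀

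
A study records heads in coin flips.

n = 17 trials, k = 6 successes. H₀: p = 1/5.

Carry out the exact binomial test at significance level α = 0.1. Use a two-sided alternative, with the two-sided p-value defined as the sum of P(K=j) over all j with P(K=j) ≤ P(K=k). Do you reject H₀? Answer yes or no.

Exact binomial: n=17, k=6, p₀=1/5=0.2000
P(X=j) = C(n,j)·p₀^j·(1−p₀)^(n−j); p = Σ P(X=j) over j with P(X=j) ≤ P(X=6)
p-value (two-sided) = 0.12822
At α=0.1: p ≥ α → fail to reject H₀

reject H₀: no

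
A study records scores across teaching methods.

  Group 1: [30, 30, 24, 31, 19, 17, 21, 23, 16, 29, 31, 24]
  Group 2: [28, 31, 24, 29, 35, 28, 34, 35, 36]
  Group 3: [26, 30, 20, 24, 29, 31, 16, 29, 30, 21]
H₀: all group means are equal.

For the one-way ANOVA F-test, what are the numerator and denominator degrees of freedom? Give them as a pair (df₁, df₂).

degrees of freedom = [2, 28]

k = 3 groups, N = 31 total
df = (k−1, N−k) = (3−1, 31−3) = (2, 28)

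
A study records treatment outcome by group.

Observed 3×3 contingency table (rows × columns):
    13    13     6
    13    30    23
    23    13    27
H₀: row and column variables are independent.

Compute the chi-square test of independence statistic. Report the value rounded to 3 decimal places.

Row totals [32, 66, 63], col totals [49, 56, 56], n=161
χ² = (13−9.74)²/9.74 + (13−11.13)²/11.13 + (6−11.13)²/11.13 + (13−20.09)²/20.09 + (30−22.96)²/22.96 + (23−22.96)²/22.96 + (23−19.17)²/19.17 + (13−21.91)²/21.91 + (27−21.91)²/21.91 = 14.0019
df = 4

test statistic = 14.002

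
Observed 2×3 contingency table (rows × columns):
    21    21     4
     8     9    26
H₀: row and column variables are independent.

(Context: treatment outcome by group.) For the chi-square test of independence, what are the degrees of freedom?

degrees of freedom = 2

df = (r−1)(c−1) = (2−1)·(3−1) = 2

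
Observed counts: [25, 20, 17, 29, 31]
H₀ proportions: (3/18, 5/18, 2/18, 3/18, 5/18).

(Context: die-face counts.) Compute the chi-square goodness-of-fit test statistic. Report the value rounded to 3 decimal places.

test statistic = 11.579

n = 122; E_i = n·p_i = [20.33, 33.89, 13.56, 20.33, 33.89]
χ² = (25−20.33)²/20.33 + (20−33.89)²/33.89 + (17−13.56)²/13.56 + (29−20.33)²/20.33 + (31−33.89)²/33.89 = 11.5787
df = 4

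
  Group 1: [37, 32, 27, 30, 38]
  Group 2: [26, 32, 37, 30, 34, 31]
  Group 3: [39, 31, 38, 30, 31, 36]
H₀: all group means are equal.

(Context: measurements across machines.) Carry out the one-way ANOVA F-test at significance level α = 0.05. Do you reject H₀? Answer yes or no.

Group means [32.80, 31.67, 34.17], grand mean 32.882
SSB = Σnᵢ(x̄ᵢ−x̄)² = 18.798; SSW = ΣΣ(x−x̄ᵢ)² = 234.967
MSB = 18.798/2 = 9.3990; MSW = 234.967/14 = 16.7833
F = MSB/MSW = 0.5600
df = (2, 14)
p-value (upper-tail) = 0.58348
At α=0.05: p ≥ α → fail to reject H₀

reject H₀: no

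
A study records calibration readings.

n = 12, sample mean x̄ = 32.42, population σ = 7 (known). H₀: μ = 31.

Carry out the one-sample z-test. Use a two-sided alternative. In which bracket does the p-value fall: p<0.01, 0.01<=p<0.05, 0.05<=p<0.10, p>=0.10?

p-value bracket: p>=0.10

SE = σ/√n = 7/√12 = 2.0207
z = (x̄−μ₀)/SE = (32.42−31)/2.0207 = 0.7027
p-value (two-sided) = 0.48223
→ bracket: p>=0.10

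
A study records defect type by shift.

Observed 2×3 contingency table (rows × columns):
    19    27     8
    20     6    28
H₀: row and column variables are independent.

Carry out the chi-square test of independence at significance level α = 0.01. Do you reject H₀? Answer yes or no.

Row totals [54, 54], col totals [39, 33, 36], n=108
χ² = (19−19.50)²/19.50 + (27−16.50)²/16.50 + (8−18.00)²/18.00 + (20−19.50)²/19.50 + (6−16.50)²/16.50 + (28−18.00)²/18.00 = 24.5004
df = 2
p-value (upper-tail) = 0.00000
At α=0.01: p < α → reject H₀

reject H₀: yes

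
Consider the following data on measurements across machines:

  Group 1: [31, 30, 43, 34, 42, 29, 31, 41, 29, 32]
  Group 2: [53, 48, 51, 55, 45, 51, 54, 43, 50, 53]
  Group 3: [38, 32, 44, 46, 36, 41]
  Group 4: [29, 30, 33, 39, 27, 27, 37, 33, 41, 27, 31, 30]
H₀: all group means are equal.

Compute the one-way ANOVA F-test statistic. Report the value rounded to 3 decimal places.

Group means [34.20, 50.30, 39.50, 32.00], grand mean 38.579
SSB = Σnᵢ(x̄ᵢ−x̄)² = 2090.063; SSW = ΣΣ(x−x̄ᵢ)² = 805.200
MSB = 2090.063/3 = 696.6877; MSW = 805.200/34 = 23.6824
F = MSB/MSW = 29.4180
df = (3, 34)

test statistic = 29.418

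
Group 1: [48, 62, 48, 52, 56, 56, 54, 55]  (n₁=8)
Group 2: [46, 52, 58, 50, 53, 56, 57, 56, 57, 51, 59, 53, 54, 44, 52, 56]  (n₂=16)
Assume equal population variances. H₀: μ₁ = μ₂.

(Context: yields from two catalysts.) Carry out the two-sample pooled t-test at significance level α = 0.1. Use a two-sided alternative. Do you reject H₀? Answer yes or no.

reject H₀: no

x̄₁=53.875, s₁=4.612, n₁=8
x̄₂=53.375, s₂=4.193, n₂=16
s_p² = [7·4.612² + 15·4.193²]/22 = 18.7557
SE = √(s_p²·(1/8+1/16)) = 1.8753
t = (53.875−53.375)/1.8753 = 0.2666
df = 22
p-value (two-sided) = 0.79224
At α=0.1: p ≥ α → fail to reject H₀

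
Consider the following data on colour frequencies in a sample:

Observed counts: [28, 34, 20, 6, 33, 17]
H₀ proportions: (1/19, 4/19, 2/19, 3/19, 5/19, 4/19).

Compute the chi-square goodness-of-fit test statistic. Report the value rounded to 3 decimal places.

n = 138; E_i = n·p_i = [7.26, 29.05, 14.53, 21.79, 36.32, 29.05]
χ² = (28−7.26)²/7.26 + (34−29.05)²/29.05 + (20−14.53)²/14.53 + (6−21.79)²/21.79 + (33−36.32)²/36.32 + (17−29.05)²/29.05 = 78.8547
df = 5

test statistic = 78.855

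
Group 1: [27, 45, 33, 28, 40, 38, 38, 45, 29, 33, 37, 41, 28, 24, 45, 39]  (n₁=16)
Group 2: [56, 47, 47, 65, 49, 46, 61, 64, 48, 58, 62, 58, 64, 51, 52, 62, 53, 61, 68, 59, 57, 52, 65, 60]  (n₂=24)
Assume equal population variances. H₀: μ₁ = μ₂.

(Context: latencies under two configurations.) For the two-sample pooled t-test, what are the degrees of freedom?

df = n₁ + n₂ − 2 = 16 + 24 − 2 = 38

degrees of freedom = 38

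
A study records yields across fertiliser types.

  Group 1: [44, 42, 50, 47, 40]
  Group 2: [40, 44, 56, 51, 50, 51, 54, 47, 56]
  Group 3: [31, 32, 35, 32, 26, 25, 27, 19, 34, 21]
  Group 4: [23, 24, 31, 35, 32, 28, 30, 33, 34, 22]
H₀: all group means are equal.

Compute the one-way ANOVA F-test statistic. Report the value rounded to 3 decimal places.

test statistic = 41.109

Group means [44.60, 49.89, 28.20, 29.20], grand mean 36.647
SSB = Σnᵢ(x̄ᵢ−x̄)² = 3162.476; SSW = ΣΣ(x−x̄ᵢ)² = 769.289
MSB = 3162.476/3 = 1054.1586; MSW = 769.289/30 = 25.6430
F = MSB/MSW = 41.1091
df = (3, 30)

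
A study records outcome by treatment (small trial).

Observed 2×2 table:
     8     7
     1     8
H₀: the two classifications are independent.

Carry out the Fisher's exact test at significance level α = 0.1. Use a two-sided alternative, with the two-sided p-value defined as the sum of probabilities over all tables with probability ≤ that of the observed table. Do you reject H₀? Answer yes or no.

reject H₀: yes

Margins: r₁=15, r₂=9, c₁=9, c₂=15, n=24
p_obs = C(15,8)·C(9,1)/C(24,9); sum pmf over tables with pmf ≤ p_obs
p-value (two-sided) = 0.08035
At α=0.1: p < α → reject H₀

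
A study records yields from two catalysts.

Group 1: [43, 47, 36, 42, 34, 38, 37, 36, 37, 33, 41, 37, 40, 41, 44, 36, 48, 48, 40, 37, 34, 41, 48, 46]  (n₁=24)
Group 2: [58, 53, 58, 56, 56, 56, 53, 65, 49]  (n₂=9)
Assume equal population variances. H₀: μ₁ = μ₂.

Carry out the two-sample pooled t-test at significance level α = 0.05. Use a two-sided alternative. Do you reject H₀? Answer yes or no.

x̄₁=40.167, s₁=4.743, n₁=24
x̄₂=56.000, s₂=4.416, n₂=9
s_p² = [23·4.743² + 8·4.416²]/31 = 21.7204
SE = √(s_p²·(1/24+1/9)) = 1.8216
t = (40.167−56.000)/1.8216 = -8.6918
df = 31
p-value (two-sided) = 0.00000
At α=0.05: p < α → reject H₀

reject H₀: yes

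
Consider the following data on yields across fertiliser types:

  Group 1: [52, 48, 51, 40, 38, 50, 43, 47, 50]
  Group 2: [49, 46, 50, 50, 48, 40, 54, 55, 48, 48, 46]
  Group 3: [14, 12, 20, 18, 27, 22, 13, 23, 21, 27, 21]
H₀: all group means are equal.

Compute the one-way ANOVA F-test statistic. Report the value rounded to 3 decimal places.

Group means [46.56, 48.55, 19.82], grand mean 37.774
SSB = Σnᵢ(x̄ᵢ−x̄)² = 5516.833; SSW = ΣΣ(x−x̄ᵢ)² = 632.586
MSB = 5516.833/2 = 2758.4167; MSW = 632.586/28 = 22.5924
F = MSB/MSW = 122.0952
df = (2, 28)

test statistic = 122.095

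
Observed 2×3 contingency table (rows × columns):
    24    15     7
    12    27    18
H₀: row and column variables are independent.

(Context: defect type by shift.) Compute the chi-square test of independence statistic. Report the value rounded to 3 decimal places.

Row totals [46, 57], col totals [36, 42, 25], n=103
χ² = (24−16.08)²/16.08 + (15−18.76)²/18.76 + (7−11.17)²/11.17 + (12−19.92)²/19.92 + (27−23.24)²/23.24 + (18−13.83)²/13.83 = 11.2218
df = 2

test statistic = 11.222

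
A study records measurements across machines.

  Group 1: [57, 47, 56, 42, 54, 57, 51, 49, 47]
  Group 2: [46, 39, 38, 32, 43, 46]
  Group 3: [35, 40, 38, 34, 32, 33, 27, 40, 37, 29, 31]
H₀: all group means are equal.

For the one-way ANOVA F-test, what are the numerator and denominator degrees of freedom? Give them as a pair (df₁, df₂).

degrees of freedom = [2, 23]

k = 3 groups, N = 26 total
df = (k−1, N−k) = (3−1, 26−3) = (2, 23)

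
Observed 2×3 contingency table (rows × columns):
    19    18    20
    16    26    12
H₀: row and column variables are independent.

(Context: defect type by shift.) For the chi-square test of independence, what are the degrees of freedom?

df = (r−1)(c−1) = (2−1)·(3−1) = 2

degrees of freedom = 2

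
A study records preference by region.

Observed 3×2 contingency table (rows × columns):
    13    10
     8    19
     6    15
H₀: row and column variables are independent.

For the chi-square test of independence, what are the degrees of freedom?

df = (r−1)(c−1) = (3−1)·(2−1) = 2

degrees of freedom = 2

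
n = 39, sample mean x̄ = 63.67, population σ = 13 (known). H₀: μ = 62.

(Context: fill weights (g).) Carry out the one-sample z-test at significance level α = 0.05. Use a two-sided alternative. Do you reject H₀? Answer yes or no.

SE = σ/√n = 13/√39 = 2.0817
z = (x̄−μ₀)/SE = (63.67−62)/2.0817 = 0.8022
p-value (two-sided) = 0.42241
At α=0.05: p ≥ α → fail to reject H₀

reject H₀: no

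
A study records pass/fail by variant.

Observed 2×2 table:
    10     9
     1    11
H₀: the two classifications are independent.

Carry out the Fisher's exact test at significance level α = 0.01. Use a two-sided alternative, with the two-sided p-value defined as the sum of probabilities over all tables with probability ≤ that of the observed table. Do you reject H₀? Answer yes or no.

Margins: r₁=19, r₂=12, c₁=11, c₂=20, n=31
p_obs = C(19,10)·C(12,1)/C(31,11); sum pmf over tables with pmf ≤ p_obs
p-value (two-sided) = 0.02011
At α=0.01: p ≥ α → fail to reject H₀

reject H₀: no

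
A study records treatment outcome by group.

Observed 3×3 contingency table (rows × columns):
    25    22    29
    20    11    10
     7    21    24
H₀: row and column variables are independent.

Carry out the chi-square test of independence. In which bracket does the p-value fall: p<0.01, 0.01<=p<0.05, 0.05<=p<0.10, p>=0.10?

p-value bracket: p<0.01

Row totals [76, 41, 52], col totals [52, 54, 63], n=169
χ² = (25−23.38)²/23.38 + (22−24.28)²/24.28 + (29−28.33)²/28.33 + (20−12.62)²/12.62 + (11−13.10)²/13.10 + (10−15.28)²/15.28 + (7−16.00)²/16.00 + (21−16.62)²/16.62 + (24−19.38)²/19.38 = 14.1470
df = 4
p-value (upper-tail) = 0.00684
→ bracket: p<0.01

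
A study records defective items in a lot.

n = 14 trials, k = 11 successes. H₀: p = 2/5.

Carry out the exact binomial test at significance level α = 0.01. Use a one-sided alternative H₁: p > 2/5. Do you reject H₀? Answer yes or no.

reject H₀: yes

Exact binomial: n=14, k=11, p₀=2/5=0.4000
P(X≥11) from Σ C(n,i)·p₀^i·(1−p₀)^(n−i)
p-value (one-sided, H₁ greater) = 0.00391
At α=0.01: p < α → reject H₀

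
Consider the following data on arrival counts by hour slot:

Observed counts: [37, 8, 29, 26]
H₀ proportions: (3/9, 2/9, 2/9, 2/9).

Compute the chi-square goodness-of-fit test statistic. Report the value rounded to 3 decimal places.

test statistic = 12.215

n = 100; E_i = n·p_i = [33.33, 22.22, 22.22, 22.22]
χ² = (37−33.33)²/33.33 + (8−22.22)²/22.22 + (29−22.22)²/22.22 + (26−22.22)²/22.22 = 12.2150
df = 3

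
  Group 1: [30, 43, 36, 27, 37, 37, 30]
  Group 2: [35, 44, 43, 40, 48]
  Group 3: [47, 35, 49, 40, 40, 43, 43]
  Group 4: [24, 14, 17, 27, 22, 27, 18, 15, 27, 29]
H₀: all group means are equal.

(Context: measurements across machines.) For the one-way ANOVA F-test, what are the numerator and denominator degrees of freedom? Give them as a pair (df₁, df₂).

degrees of freedom = [3, 25]

k = 4 groups, N = 29 total
df = (k−1, N−k) = (4−1, 29−4) = (3, 25)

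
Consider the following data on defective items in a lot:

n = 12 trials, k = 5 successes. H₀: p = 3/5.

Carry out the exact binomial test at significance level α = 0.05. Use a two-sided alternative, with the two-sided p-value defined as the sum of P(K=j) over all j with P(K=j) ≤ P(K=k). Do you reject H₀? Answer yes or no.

Exact binomial: n=12, k=5, p₀=3/5=0.6000
P(X=j) = C(n,j)·p₀^j·(1−p₀)^(n−j); p = Σ P(X=j) over j with P(X=j) ≤ P(X=5)
p-value (two-sided) = 0.24166
At α=0.05: p ≥ α → fail to reject H₀

reject H₀: no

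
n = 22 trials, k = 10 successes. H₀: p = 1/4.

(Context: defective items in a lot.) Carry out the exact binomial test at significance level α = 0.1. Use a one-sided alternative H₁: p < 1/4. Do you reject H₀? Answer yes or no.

Exact binomial: n=22, k=10, p₀=1/4=0.2500
P(X≤10) from Σ C(n,i)·p₀^i·(1−p₀)^(n−i)
p-value (one-sided, H₁ less) = 0.99003
At α=0.1: p ≥ α → fail to reject H₀

reject H₀: no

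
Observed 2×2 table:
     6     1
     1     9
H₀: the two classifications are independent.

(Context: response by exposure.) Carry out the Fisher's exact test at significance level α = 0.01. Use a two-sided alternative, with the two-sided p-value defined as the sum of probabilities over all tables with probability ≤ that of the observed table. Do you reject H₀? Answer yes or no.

Margins: r₁=7, r₂=10, c₁=7, c₂=10, n=17
p_obs = C(7,6)·C(10,1)/C(17,7); sum pmf over tables with pmf ≤ p_obs
p-value (two-sided) = 0.00365
At α=0.01: p < α → reject H₀

reject H₀: yes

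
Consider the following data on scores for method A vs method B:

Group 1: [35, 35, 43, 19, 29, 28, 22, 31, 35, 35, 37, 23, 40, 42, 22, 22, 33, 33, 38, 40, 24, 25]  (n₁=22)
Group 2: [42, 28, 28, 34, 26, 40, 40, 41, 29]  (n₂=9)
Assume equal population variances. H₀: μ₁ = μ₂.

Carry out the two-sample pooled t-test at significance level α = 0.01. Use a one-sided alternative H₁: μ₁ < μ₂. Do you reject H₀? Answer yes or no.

x̄₁=31.409, s₁=7.333, n₁=22
x̄₂=34.222, s₂=6.572, n₂=9
s_p² = [21·7.333² + 8·6.572²]/29 = 50.8577
SE = √(s_p²·(1/22+1/9)) = 2.8218
t = (31.409−34.222)/2.8218 = -0.9969
df = 29
p-value (one-sided, H₁ less) = 0.16352
At α=0.01: p ≥ α → fail to reject H₀

reject H₀: no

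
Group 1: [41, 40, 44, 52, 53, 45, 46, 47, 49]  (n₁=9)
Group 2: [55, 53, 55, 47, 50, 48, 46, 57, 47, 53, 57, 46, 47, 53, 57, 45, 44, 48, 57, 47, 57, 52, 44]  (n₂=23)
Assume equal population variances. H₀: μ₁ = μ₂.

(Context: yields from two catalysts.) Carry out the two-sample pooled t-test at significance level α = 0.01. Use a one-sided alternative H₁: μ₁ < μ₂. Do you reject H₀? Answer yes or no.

x̄₁=46.333, s₁=4.472, n₁=9
x̄₂=50.652, s₂=4.716, n₂=23
s_p² = [8·4.472² + 22·4.716²]/30 = 21.6406
SE = √(s_p²·(1/9+1/23)) = 1.8290
t = (46.333−50.652)/1.8290 = -2.3613
df = 30
p-value (one-sided, H₁ less) = 0.01245
At α=0.01: p ≥ α → fail to reject H₀

reject H₀: no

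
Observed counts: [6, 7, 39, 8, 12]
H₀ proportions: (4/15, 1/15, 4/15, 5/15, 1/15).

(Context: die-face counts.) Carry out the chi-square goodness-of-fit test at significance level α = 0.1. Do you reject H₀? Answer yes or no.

reject H₀: yes

n = 72; E_i = n·p_i = [19.20, 4.80, 19.20, 24.00, 4.80]
χ² = (6−19.20)²/19.20 + (7−4.80)²/4.80 + (39−19.20)²/19.20 + (8−24.00)²/24.00 + (12−4.80)²/4.80 = 51.9688
df = 4
p-value (upper-tail) = 0.00000
At α=0.1: p < α → reject H₀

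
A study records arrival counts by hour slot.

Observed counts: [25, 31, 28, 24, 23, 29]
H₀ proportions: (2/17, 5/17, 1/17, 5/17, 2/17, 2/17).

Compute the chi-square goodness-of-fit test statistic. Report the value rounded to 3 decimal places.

n = 160; E_i = n·p_i = [18.82, 47.06, 9.41, 47.06, 18.82, 18.82]
χ² = (25−18.82)²/18.82 + (31−47.06)²/47.06 + (28−9.41)²/9.41 + (24−47.06)²/47.06 + (23−18.82)²/18.82 + (29−18.82)²/18.82 = 61.9456
df = 5

test statistic = 61.946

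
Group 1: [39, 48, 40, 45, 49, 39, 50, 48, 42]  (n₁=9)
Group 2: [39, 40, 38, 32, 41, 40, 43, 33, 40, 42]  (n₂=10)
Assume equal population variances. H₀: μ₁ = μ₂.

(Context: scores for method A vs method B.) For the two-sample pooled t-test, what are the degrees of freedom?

df = n₁ + n₂ − 2 = 9 + 10 − 2 = 17

degrees of freedom = 17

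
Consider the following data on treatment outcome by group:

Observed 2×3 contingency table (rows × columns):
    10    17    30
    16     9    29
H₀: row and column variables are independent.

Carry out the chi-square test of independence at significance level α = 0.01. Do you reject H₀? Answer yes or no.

reject H₀: no

Row totals [57, 54], col totals [26, 26, 59], n=111
χ² = (10−13.35)²/13.35 + (17−13.35)²/13.35 + (30−30.30)²/30.30 + (16−12.65)²/12.65 + (9−12.65)²/12.65 + (29−28.70)²/28.70 = 3.7848
df = 2
p-value (upper-tail) = 0.15071
At α=0.01: p ≥ α → fail to reject H₀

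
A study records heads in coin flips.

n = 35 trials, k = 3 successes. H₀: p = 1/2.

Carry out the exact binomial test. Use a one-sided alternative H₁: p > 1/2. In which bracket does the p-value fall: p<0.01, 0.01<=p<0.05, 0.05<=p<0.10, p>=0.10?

p-value bracket: p>=0.10

Exact binomial: n=35, k=3, p₀=1/2=0.5000
P(X≥3) from Σ C(n,i)·p₀^i·(1−p₀)^(n−i)
p-value (one-sided, H₁ greater) = 1.00000
→ bracket: p>=0.10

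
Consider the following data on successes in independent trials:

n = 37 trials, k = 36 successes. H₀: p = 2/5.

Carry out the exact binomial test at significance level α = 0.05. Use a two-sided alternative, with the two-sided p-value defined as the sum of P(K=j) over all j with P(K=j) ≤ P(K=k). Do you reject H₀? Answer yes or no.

Exact binomial: n=37, k=36, p₀=2/5=0.4000
P(X=j) = C(n,j)·p₀^j·(1−p₀)^(n−j); p = Σ P(X=j) over j with P(X=j) ≤ P(X=36)
p-value (two-sided) = 0.00000
At α=0.05: p < α → reject H₀

reject H₀: yes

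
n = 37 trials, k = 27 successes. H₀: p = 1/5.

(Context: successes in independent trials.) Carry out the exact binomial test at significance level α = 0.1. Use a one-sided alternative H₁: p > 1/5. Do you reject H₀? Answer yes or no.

Exact binomial: n=37, k=27, p₀=1/5=0.2000
P(X≥27) from Σ C(n,i)·p₀^i·(1−p₀)^(n−i)
p-value (one-sided, H₁ greater) = 0.00000
At α=0.1: p < α → reject H₀

reject H₀: yes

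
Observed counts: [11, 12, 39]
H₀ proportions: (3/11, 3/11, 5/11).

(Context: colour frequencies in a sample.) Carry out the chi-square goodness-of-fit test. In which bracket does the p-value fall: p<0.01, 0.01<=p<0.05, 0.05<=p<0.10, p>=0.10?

n = 62; E_i = n·p_i = [16.91, 16.91, 28.18]
χ² = (11−16.91)²/16.91 + (12−16.91)²/16.91 + (39−28.18)²/28.18 = 7.6430
df = 2
p-value (upper-tail) = 0.02189
→ bracket: 0.01<=p<0.05

p-value bracket: 0.01<=p<0.05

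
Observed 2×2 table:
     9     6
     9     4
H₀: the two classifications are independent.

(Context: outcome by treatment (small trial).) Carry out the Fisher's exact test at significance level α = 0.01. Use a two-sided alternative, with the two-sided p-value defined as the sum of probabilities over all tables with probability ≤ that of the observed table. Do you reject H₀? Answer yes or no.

Margins: r₁=15, r₂=13, c₁=18, c₂=10, n=28
p_obs = C(15,9)·C(13,9)/C(28,18); sum pmf over tables with pmf ≤ p_obs
p-value (two-sided) = 0.70549
At α=0.01: p ≥ α → fail to reject H₀

reject H₀: no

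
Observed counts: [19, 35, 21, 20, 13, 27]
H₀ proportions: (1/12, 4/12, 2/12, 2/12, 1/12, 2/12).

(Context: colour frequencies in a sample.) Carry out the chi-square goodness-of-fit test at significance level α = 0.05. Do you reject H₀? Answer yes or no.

reject H₀: no

n = 135; E_i = n·p_i = [11.25, 45.00, 22.50, 22.50, 11.25, 22.50]
χ² = (19−11.25)²/11.25 + (35−45.00)²/45.00 + (21−22.50)²/22.50 + (20−22.50)²/22.50 + (13−11.25)²/11.25 + (27−22.50)²/22.50 = 9.1111
df = 5
p-value (upper-tail) = 0.10471
At α=0.05: p ≥ α → fail to reject H₀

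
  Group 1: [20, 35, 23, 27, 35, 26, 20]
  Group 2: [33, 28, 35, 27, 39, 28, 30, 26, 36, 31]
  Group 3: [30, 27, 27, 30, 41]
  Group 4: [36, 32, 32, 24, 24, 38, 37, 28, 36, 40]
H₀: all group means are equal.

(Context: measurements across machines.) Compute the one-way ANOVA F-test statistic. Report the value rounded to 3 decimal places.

Group means [26.57, 31.30, 31.00, 32.70], grand mean 30.656
SSB = Σnᵢ(x̄ᵢ−x̄)² = 163.304; SSW = ΣΣ(x−x̄ᵢ)² = 839.914
MSB = 163.304/3 = 54.4348; MSW = 839.914/28 = 29.9969
F = MSB/MSW = 1.8147
df = (3, 28)

test statistic = 1.815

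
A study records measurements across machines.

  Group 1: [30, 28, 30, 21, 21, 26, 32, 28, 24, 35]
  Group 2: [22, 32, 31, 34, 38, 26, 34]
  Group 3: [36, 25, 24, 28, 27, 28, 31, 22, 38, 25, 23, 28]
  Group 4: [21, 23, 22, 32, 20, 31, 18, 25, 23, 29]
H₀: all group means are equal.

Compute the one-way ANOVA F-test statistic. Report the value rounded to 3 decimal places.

test statistic = 2.567

Group means [27.50, 31.00, 27.92, 24.40], grand mean 27.462
SSB = Σnᵢ(x̄ᵢ−x̄)² = 183.876; SSW = ΣΣ(x−x̄ᵢ)² = 835.817
MSB = 183.876/3 = 61.2919; MSW = 835.817/35 = 23.8805
F = MSB/MSW = 2.5666
df = (3, 35)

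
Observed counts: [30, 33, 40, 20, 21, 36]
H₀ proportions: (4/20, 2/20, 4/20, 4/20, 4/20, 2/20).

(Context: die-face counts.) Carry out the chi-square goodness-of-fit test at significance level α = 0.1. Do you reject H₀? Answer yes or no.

reject H₀: yes

n = 180; E_i = n·p_i = [36.00, 18.00, 36.00, 36.00, 36.00, 18.00]
χ² = (30−36.00)²/36.00 + (33−18.00)²/18.00 + (40−36.00)²/36.00 + (20−36.00)²/36.00 + (21−36.00)²/36.00 + (36−18.00)²/18.00 = 45.3056
df = 5
p-value (upper-tail) = 0.00000
At α=0.1: p < α → reject H₀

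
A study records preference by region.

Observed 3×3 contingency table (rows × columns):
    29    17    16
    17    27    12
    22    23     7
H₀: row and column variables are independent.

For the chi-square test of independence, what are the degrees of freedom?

df = (r−1)(c−1) = (3−1)·(3−1) = 4

degrees of freedom = 4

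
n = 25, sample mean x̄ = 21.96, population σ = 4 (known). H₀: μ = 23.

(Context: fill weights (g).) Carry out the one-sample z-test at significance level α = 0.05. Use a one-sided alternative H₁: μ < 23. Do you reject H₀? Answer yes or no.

reject H₀: no

SE = σ/√n = 4/√25 = 0.8000
z = (x̄−μ₀)/SE = (21.96−23)/0.8000 = -1.3000
p-value (one-sided, H₁ less) = 0.09680
At α=0.05: p ≥ α → fail to reject H₀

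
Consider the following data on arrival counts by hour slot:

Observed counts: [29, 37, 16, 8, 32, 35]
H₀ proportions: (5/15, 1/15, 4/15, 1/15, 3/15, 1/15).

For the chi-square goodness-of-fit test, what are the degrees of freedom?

degrees of freedom = 5

df = k − 1 = 6 − 1 = 5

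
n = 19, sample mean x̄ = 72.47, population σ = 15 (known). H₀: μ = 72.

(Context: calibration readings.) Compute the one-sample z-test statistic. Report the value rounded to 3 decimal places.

SE = σ/√n = 15/√19 = 3.4412
z = (x̄−μ₀)/SE = (72.47−72)/3.4412 = 0.1366

test statistic = 0.137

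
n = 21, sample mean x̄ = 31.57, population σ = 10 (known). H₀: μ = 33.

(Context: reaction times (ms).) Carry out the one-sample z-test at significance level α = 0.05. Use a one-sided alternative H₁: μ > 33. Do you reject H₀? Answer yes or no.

SE = σ/√n = 10/√21 = 2.1822
z = (x̄−μ₀)/SE = (31.57−33)/2.1822 = -0.6553
p-value (one-sided, H₁ greater) = 0.74387
At α=0.05: p ≥ α → fail to reject H₀

reject H₀: no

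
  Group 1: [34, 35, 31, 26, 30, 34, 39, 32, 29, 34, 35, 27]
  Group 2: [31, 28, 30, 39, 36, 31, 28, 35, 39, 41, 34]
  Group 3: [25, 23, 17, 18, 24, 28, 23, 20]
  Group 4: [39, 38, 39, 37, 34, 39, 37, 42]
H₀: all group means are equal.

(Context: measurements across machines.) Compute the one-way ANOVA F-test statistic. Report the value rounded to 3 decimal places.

Group means [32.17, 33.82, 22.25, 38.12], grand mean 31.821
SSB = Σnᵢ(x̄ᵢ−x̄)² = 1096.066; SSW = ΣΣ(x−x̄ᵢ)² = 495.678
MSB = 1096.066/3 = 365.3552; MSW = 495.678/35 = 14.1622
F = MSB/MSW = 25.7979
df = (3, 35)

test statistic = 25.798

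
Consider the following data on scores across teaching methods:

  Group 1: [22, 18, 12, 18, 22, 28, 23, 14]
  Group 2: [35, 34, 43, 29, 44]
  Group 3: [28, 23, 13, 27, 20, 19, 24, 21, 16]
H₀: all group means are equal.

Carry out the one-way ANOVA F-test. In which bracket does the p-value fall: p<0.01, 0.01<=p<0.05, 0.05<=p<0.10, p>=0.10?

Group means [19.62, 37.00, 21.22], grand mean 24.227
SSB = Σnᵢ(x̄ᵢ−x̄)² = 1066.433; SSW = ΣΣ(x−x̄ᵢ)² = 541.431
MSB = 1066.433/2 = 533.2165; MSW = 541.431/19 = 28.4963
F = MSB/MSW = 18.7118
df = (2, 19)
p-value (upper-tail) = 0.00003
→ bracket: p<0.01

p-value bracket: p<0.01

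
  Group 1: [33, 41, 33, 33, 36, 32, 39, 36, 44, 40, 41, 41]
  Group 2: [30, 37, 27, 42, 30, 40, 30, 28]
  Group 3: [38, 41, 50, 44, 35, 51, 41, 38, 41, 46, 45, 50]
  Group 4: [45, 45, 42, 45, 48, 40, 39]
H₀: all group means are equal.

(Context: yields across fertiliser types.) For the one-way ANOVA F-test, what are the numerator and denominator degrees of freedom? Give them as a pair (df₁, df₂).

degrees of freedom = [3, 35]

k = 4 groups, N = 39 total
df = (k−1, N−k) = (4−1, 39−4) = (3, 35)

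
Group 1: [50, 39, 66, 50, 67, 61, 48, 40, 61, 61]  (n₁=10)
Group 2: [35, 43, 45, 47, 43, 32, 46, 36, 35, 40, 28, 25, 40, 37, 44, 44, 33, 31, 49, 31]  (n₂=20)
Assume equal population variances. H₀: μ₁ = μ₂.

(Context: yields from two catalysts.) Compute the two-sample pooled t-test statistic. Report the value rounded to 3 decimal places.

x̄₁=54.300, s₁=10.264, n₁=10
x̄₂=38.200, s₂=6.864, n₂=20
s_p² = [9·10.264² + 19·6.864²]/28 = 65.8321
SE = √(s_p²·(1/10+1/20)) = 3.1424
t = (54.300−38.200)/3.1424 = 5.1234
df = 28

test statistic = 5.123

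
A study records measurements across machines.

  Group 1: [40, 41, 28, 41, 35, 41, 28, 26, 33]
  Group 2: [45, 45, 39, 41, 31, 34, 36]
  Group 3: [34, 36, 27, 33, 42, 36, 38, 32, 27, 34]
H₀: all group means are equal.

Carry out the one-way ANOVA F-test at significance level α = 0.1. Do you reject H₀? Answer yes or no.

Group means [34.78, 38.71, 33.90], grand mean 35.500
SSB = Σnᵢ(x̄ᵢ−x̄)² = 102.616; SSW = ΣΣ(x−x̄ᵢ)² = 679.884
MSB = 102.616/2 = 51.3079; MSW = 679.884/23 = 29.5602
F = MSB/MSW = 1.7357
df = (2, 23)
p-value (upper-tail) = 0.19858
At α=0.1: p ≥ α → fail to reject H₀

reject H₀: no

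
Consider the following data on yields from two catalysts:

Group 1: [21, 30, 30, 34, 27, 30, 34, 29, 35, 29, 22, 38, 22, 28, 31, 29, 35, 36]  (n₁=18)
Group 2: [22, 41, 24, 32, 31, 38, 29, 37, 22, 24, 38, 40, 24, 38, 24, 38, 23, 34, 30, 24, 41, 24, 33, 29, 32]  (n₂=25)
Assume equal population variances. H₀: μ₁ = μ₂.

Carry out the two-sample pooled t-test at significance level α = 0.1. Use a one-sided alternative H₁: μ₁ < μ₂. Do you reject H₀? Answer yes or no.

x̄₁=30.000, s₁=4.899, n₁=18
x̄₂=30.880, s₂=6.635, n₂=25
s_p² = [17·4.899² + 24·6.635²]/41 = 35.7229
SE = √(s_p²·(1/18+1/25)) = 1.8476
t = (30.000−30.880)/1.8476 = -0.4763
df = 41
p-value (one-sided, H₁ less) = 0.31819
At α=0.1: p ≥ α → fail to reject H₀

reject H₀: no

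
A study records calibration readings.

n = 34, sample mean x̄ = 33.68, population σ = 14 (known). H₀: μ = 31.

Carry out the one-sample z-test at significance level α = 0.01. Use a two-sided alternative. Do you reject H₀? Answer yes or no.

SE = σ/√n = 14/√34 = 2.4010
z = (x̄−μ₀)/SE = (33.68−31)/2.4010 = 1.1162
p-value (two-sided) = 0.26433
At α=0.01: p ≥ α → fail to reject H₀

reject H₀: no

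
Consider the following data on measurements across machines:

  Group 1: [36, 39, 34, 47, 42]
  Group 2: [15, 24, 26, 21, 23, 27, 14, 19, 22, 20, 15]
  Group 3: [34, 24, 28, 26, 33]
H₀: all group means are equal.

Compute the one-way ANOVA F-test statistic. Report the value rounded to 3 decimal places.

test statistic = 30.129

Group means [39.60, 20.55, 29.00], grand mean 27.095
SSB = Σnᵢ(x̄ᵢ−x̄)² = 1271.882; SSW = ΣΣ(x−x̄ᵢ)² = 379.927
MSB = 1271.882/2 = 635.9411; MSW = 379.927/18 = 21.1071
F = MSB/MSW = 30.1293
df = (2, 18)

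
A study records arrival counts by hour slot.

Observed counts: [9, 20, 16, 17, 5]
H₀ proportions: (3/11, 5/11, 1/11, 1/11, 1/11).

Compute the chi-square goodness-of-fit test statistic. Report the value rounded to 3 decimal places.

test statistic = 44.149

n = 67; E_i = n·p_i = [18.27, 30.45, 6.09, 6.09, 6.09]
χ² = (9−18.27)²/18.27 + (20−30.45)²/30.45 + (16−6.09)²/6.09 + (17−6.09)²/6.09 + (5−6.09)²/6.09 = 44.1493
df = 4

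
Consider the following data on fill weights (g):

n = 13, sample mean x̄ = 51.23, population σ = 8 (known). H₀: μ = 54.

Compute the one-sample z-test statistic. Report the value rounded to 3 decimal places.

SE = σ/√n = 8/√13 = 2.2188
z = (x̄−μ₀)/SE = (51.23−54)/2.2188 = -1.2484

test statistic = -1.248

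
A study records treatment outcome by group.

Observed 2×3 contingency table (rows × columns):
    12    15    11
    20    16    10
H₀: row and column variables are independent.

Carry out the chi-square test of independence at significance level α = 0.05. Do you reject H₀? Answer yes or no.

Row totals [38, 46], col totals [32, 31, 21], n=84
χ² = (12−14.48)²/14.48 + (15−14.02)²/14.02 + (11−9.50)²/9.50 + (20−17.52)²/17.52 + (16−16.98)²/16.98 + (10−11.50)²/11.50 = 1.3300
df = 2
p-value (upper-tail) = 0.51426
At α=0.05: p ≥ α → fail to reject H₀

reject H₀: no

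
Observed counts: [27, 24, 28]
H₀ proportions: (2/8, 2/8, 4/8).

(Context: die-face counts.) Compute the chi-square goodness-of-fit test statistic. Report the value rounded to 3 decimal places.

n = 79; E_i = n·p_i = [19.75, 19.75, 39.50]
χ² = (27−19.75)²/19.75 + (24−19.75)²/19.75 + (28−39.50)²/39.50 = 6.9241
df = 2

test statistic = 6.924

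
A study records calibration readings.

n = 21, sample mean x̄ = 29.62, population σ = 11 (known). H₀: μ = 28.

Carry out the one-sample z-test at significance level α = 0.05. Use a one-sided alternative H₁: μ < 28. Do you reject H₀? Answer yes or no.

reject H₀: no

SE = σ/√n = 11/√21 = 2.4004
z = (x̄−μ₀)/SE = (29.62−28)/2.4004 = 0.6749
p-value (one-sided, H₁ less) = 0.75013
At α=0.05: p ≥ α → fail to reject H₀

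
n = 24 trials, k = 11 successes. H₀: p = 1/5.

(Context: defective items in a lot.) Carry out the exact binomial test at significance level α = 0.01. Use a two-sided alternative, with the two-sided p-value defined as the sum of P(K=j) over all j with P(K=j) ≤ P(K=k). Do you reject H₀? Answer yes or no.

reject H₀: yes

Exact binomial: n=24, k=11, p₀=1/5=0.2000
P(X=j) = C(n,j)·p₀^j·(1−p₀)^(n−j); p = Σ P(X=j) over j with P(X=j) ≤ P(X=11)
p-value (two-sided) = 0.00379
At α=0.01: p < α → reject H₀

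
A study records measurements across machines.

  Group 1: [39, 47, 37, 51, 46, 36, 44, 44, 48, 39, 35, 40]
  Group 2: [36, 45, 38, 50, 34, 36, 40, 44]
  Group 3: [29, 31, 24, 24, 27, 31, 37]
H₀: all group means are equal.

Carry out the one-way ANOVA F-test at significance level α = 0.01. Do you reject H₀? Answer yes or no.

Group means [42.17, 40.38, 29.00], grand mean 38.222
SSB = Σnᵢ(x̄ᵢ−x̄)² = 819.125; SSW = ΣΣ(x−x̄ᵢ)² = 635.542
MSB = 819.125/2 = 409.5625; MSW = 635.542/24 = 26.4809
F = MSB/MSW = 15.4663
df = (2, 24)
p-value (upper-tail) = 0.00005
At α=0.01: p < α → reject H₀

reject H₀: yes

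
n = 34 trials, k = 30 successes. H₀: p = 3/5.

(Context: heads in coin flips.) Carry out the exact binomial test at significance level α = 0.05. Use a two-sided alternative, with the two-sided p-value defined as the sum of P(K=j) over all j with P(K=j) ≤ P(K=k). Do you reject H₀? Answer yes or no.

Exact binomial: n=34, k=30, p₀=3/5=0.6000
P(X=j) = C(n,j)·p₀^j·(1−p₀)^(n−j); p = Σ P(X=j) over j with P(X=j) ≤ P(X=30)
p-value (two-sided) = 0.00062
At α=0.05: p < α → reject H₀

reject H₀: yes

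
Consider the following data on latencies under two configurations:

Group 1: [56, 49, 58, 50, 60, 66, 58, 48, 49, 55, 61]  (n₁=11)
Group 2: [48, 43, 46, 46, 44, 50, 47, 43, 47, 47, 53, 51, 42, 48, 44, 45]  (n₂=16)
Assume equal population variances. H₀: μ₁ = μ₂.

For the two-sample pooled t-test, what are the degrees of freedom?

degrees of freedom = 25

df = n₁ + n₂ − 2 = 11 + 16 − 2 = 25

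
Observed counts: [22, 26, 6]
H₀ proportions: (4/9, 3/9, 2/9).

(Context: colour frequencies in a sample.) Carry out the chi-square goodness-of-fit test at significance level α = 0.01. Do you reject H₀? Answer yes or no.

reject H₀: no

n = 54; E_i = n·p_i = [24.00, 18.00, 12.00]
χ² = (22−24.00)²/24.00 + (26−18.00)²/18.00 + (6−12.00)²/12.00 = 6.7222
df = 2
p-value (upper-tail) = 0.03470
At α=0.01: p ≥ α → fail to reject H₀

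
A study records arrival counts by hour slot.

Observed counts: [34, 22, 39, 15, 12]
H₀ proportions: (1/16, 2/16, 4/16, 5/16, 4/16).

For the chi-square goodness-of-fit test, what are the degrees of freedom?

df = k − 1 = 5 − 1 = 4

degrees of freedom = 4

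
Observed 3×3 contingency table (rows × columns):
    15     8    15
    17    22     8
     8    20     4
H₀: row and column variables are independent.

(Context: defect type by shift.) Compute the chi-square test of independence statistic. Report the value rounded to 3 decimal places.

Row totals [38, 47, 32], col totals [40, 50, 27], n=117
χ² = (15−12.99)²/12.99 + (8−16.24)²/16.24 + (15−8.77)²/8.77 + (17−16.07)²/16.07 + (22−20.09)²/20.09 + (8−10.85)²/10.85 + (8−10.94)²/10.94 + (20−13.68)²/13.68 + (4−7.38)²/7.38 = 15.1681
df = 4

test statistic = 15.168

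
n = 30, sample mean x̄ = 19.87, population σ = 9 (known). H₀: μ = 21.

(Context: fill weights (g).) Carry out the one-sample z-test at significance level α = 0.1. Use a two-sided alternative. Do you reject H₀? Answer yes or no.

reject H₀: no

SE = σ/√n = 9/√30 = 1.6432
z = (x̄−μ₀)/SE = (19.87−21)/1.6432 = -0.6877
p-value (two-sided) = 0.49164
At α=0.1: p ≥ α → fail to reject H₀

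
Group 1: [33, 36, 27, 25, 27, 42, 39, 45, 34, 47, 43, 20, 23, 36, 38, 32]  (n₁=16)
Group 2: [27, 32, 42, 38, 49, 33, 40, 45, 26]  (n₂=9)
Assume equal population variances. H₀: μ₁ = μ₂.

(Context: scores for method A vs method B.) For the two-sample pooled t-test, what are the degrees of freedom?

degrees of freedom = 23

df = n₁ + n₂ − 2 = 16 + 9 − 2 = 23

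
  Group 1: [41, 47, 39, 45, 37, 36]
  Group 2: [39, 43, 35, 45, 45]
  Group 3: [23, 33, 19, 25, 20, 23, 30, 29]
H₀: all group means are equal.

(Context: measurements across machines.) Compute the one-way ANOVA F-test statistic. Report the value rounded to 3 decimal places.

test statistic = 26.929

Group means [40.83, 41.40, 25.25], grand mean 34.421
SSB = Σnᵢ(x̄ᵢ−x̄)² = 1163.098; SSW = ΣΣ(x−x̄ᵢ)² = 345.533
MSB = 1163.098/2 = 581.5491; MSW = 345.533/16 = 21.5958
F = MSB/MSW = 26.9288
df = (2, 16)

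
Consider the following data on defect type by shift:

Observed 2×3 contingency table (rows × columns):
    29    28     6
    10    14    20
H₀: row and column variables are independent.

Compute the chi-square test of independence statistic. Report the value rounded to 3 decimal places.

Row totals [63, 44], col totals [39, 42, 26], n=107
χ² = (29−22.96)²/22.96 + (28−24.73)²/24.73 + (6−15.31)²/15.31 + (10−16.04)²/16.04 + (14−17.27)²/17.27 + (20−10.69)²/10.69 = 18.6766
df = 2

test statistic = 18.677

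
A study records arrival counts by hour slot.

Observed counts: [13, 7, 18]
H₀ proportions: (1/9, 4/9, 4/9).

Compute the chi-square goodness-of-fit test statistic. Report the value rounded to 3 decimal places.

n = 38; E_i = n·p_i = [4.22, 16.89, 16.89]
χ² = (13−4.22)²/4.22 + (7−16.89)²/16.89 + (18−16.89)²/16.89 = 24.1118
df = 2

test statistic = 24.112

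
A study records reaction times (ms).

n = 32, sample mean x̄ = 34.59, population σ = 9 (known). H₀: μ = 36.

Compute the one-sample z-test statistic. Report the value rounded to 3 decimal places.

test statistic = -0.886

SE = σ/√n = 9/√32 = 1.5910
z = (x̄−μ₀)/SE = (34.59−36)/1.5910 = -0.8862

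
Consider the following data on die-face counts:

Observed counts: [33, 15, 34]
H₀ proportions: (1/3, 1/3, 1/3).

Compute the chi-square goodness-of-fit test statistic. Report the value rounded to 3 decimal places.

test statistic = 8.366

n = 82; E_i = n·p_i = [27.33, 27.33, 27.33]
χ² = (33−27.33)²/27.33 + (15−27.33)²/27.33 + (34−27.33)²/27.33 = 8.3659
df = 2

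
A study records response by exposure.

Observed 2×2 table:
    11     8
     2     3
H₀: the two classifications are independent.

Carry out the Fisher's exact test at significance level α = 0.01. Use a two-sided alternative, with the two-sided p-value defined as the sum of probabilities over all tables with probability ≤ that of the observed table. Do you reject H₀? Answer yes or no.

Margins: r₁=19, r₂=5, c₁=13, c₂=11, n=24
p_obs = C(19,11)·C(5,2)/C(24,13); sum pmf over tables with pmf ≤ p_obs
p-value (two-sided) = 0.62992
At α=0.01: p ≥ α → fail to reject H₀

reject H₀: no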